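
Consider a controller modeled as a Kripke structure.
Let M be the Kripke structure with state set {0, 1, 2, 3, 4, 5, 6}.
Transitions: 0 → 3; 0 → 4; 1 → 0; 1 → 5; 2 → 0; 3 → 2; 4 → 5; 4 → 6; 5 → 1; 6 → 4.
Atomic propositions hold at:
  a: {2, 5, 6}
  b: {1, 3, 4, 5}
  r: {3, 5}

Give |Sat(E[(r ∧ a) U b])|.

Sat(r ∧ a) = {5}
E[(r ∧ a) U b]: least fixpoint, start Z0 = Sat(b) = {1, 3, 4, 5}, add states in Sat(r ∧ a) with some successor in Z. Already a fixed point.
Sat(E[(r ∧ a) U b]) = {1, 3, 4, 5}
|Sat(E[(r ∧ a) U b])| = |{1, 3, 4, 5}| = 4.

4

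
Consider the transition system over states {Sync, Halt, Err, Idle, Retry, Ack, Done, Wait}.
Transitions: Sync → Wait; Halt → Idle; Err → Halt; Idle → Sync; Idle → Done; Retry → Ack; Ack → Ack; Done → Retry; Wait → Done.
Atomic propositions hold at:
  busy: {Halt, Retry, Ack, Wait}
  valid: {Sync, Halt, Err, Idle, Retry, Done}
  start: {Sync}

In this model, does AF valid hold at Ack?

AF valid: least fixpoint, start Z0 = {Sync, Halt, Err, Idle, Retry, Done}, add states with every successor in Z. Z1 = {Sync, Halt, Err, Idle, Retry, Done, Wait}; fixed.
Sat(AF valid) = {Sync, Halt, Err, Idle, Retry, Done, Wait}
Ack ∉ Sat(AF valid) = {Sync, Halt, Err, Idle, Retry, Done, Wait}, so the formula does not hold at Ack.

No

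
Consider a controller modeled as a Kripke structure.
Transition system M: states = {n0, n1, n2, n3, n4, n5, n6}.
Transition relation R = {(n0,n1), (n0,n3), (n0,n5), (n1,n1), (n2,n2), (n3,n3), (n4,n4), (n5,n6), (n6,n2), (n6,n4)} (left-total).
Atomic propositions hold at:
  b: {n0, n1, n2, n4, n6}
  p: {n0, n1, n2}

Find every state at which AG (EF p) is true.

{n1, n2}

EF p: least fixpoint, start Z0 = {n0, n1, n2}, add states with some successor in Z. Z1 = {n0, n1, n2, n6}; Z2 = {n0, n1, n2, n5, n6}; fixed.
Sat(EF p) = {n0, n1, n2, n5, n6}
AG (EF p): greatest fixpoint, start Z0 = {n0, n1, n2, n5, n6}, keep only states in Sat with every successor in Z. Z1 = {n1, n2, n5}; Z2 = {n1, n2}; fixed.
Sat(AG (EF p)) = {n1, n2}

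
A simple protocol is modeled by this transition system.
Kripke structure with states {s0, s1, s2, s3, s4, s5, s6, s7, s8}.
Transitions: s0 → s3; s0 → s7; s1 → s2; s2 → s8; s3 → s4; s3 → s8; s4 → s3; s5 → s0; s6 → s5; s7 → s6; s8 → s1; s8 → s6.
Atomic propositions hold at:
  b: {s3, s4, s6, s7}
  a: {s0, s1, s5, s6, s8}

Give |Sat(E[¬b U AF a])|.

Sat(¬b) = {s0, s1, s2, s5, s8}
AF a: least fixpoint, start Z0 = {s0, s1, s5, s6, s8}, add states with every successor in Z. Z1 = {s0, s1, s2, s5, s6, s7, s8}; fixed.
Sat(AF a) = {s0, s1, s2, s5, s6, s7, s8}
E[¬b U AF a]: least fixpoint, start Z0 = Sat(AF a) = {s0, s1, s2, s5, s6, s7, s8}, add states in Sat(¬b) with some successor in Z. Already a fixed point.
Sat(E[¬b U AF a]) = {s0, s1, s2, s5, s6, s7, s8}
|Sat(E[¬b U AF a])| = |{s0, s1, s2, s5, s6, s7, s8}| = 7.

7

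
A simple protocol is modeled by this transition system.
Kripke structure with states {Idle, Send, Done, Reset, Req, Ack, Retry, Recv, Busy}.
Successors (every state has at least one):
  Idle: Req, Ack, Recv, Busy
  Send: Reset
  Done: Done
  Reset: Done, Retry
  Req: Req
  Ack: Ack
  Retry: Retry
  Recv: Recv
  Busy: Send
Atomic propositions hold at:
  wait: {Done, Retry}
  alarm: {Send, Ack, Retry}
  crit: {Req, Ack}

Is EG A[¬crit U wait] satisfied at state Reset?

Yes

Sat(¬crit) = {Idle, Send, Done, Reset, Retry, Recv, Busy}
A[¬crit U wait]: least fixpoint, start Z0 = Sat(wait) = {Done, Retry}, add states in Sat(¬crit) with every successor in Z. Z1 = {Done, Reset, Retry}; Z2 = {Send, Done, Reset, Retry}; Z3 = {Send, Done, Reset, Retry, Busy}; fixed.
Sat(A[¬crit U wait]) = {Send, Done, Reset, Retry, Busy}
EG A[¬crit U wait]: greatest fixpoint, start Z0 = {Send, Done, Reset, Retry, Busy}, keep only states in Sat with some successor in Z. Already a fixed point.
Sat(EG A[¬crit U wait]) = {Send, Done, Reset, Retry, Busy}
Reset ∈ Sat(EG A[¬crit U wait]) = {Send, Done, Reset, Retry, Busy}, so the formula holds at Reset.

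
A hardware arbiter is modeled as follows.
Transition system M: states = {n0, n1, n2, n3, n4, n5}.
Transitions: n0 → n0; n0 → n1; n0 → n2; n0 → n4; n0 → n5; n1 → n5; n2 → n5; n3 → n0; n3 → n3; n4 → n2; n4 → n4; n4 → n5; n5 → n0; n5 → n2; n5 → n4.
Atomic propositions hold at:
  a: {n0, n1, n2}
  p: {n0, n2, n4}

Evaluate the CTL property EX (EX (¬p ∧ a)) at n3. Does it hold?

Sat(¬p) = {n1, n3, n5}
Sat(¬p ∧ a) = {n1}
Sat(EX (¬p ∧ a)) = {s : some successor in {n1}} = {n0}
Sat(EX (EX (¬p ∧ a))) = {s : some successor in {n0}} = {n0, n3, n5}
n3 ∈ Sat(EX (EX (¬p ∧ a))) = {n0, n3, n5}, so the formula holds at n3.

Yes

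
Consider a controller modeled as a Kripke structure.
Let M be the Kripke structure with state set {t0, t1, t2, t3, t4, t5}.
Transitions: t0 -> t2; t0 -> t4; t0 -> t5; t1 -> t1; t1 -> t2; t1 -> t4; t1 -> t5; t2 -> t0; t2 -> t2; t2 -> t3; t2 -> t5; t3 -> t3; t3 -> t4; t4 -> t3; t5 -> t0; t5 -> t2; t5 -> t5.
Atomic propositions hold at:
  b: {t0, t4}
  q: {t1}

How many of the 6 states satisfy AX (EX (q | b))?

3

Sat(q | b) = {t0, t1, t4}
Sat(EX (q | b)) = {s : some successor in {t0, t1, t4}} = {t0, t1, t2, t3, t5}
Sat(AX (EX (q | b))) = {s : every successor in {t0, t1, t2, t3, t5}} = {t2, t4, t5}
|Sat(AX (EX (q | b)))| = |{t2, t4, t5}| = 3.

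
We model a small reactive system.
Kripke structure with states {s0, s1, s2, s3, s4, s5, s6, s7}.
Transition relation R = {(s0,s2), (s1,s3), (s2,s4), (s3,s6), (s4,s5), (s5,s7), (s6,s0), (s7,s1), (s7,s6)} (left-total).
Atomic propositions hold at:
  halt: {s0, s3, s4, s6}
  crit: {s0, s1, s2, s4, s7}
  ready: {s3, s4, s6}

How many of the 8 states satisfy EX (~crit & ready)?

Sat(~crit) = {s3, s5, s6}
Sat(~crit & ready) = {s3, s6}
Sat(EX (~crit & ready)) = {s : some successor in {s3, s6}} = {s1, s3, s7}
|Sat(EX (~crit & ready))| = |{s1, s3, s7}| = 3.

3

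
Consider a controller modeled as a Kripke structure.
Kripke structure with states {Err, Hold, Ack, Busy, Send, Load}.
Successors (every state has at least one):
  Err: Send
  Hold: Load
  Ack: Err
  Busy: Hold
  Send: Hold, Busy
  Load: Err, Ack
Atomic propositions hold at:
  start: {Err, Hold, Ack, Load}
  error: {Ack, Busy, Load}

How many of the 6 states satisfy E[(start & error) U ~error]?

Sat(start & error) = {Ack, Load}
Sat(~error) = {Err, Hold, Send}
E[(start & error) U ~error]: least fixpoint, start Z0 = Sat(~error) = {Err, Hold, Send}, add states in Sat(start & error) with some successor in Z. Z1 = {Err, Hold, Ack, Send, Load}; fixed.
Sat(E[(start & error) U ~error]) = {Err, Hold, Ack, Send, Load}
|Sat(E[(start & error) U ~error])| = |{Err, Hold, Ack, Send, Load}| = 5.

5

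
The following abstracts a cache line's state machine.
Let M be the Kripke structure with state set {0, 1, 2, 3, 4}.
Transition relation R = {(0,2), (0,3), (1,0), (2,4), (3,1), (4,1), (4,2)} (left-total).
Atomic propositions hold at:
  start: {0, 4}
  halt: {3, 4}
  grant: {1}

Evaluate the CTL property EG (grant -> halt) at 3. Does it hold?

No

Sat(grant -> halt) = {0, 2, 3, 4}
EG (grant -> halt): greatest fixpoint, start Z0 = {0, 2, 3, 4}, keep only states in Sat with some successor in Z. Z1 = {0, 2, 4}; fixed.
Sat(EG (grant -> halt)) = {0, 2, 4}
3 ∉ Sat(EG (grant -> halt)) = {0, 2, 4}, so the formula does not hold at 3.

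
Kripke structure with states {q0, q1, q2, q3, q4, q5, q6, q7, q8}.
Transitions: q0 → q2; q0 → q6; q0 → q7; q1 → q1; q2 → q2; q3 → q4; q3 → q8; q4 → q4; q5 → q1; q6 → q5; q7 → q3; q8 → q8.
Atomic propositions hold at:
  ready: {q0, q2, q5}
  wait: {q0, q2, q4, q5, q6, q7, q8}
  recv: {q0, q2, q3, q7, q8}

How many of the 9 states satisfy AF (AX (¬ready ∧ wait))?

4

Sat(¬ready) = {q1, q3, q4, q6, q7, q8}
Sat(¬ready ∧ wait) = {q4, q6, q7, q8}
Sat(AX (¬ready ∧ wait)) = {s : every successor in {q4, q6, q7, q8}} = {q3, q4, q8}
AF (AX (¬ready ∧ wait)): least fixpoint, start Z0 = {q3, q4, q8}, add states with every successor in Z. Z1 = {q3, q4, q7, q8}; fixed.
Sat(AF (AX (¬ready ∧ wait))) = {q3, q4, q7, q8}
|Sat(AF (AX (¬ready ∧ wait)))| = |{q3, q4, q7, q8}| = 4.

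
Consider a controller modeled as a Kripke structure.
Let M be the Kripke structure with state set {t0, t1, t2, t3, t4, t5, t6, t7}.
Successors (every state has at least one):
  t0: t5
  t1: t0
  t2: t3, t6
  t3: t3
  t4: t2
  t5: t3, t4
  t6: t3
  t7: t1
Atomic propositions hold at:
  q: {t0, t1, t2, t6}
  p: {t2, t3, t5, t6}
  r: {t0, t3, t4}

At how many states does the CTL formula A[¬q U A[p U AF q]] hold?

6

Sat(¬q) = {t3, t4, t5, t7}
AF q: least fixpoint, start Z0 = {t0, t1, t2, t6}, add states with every successor in Z. Z1 = {t0, t1, t2, t4, t6, t7}; fixed.
Sat(AF q) = {t0, t1, t2, t4, t6, t7}
A[p U AF q]: least fixpoint, start Z0 = Sat(AF q) = {t0, t1, t2, t4, t6, t7}, add states in Sat(p) with every successor in Z. Already a fixed point.
Sat(A[p U AF q]) = {t0, t1, t2, t4, t6, t7}
A[¬q U A[p U AF q]]: least fixpoint, start Z0 = Sat(A[p U AF q]) = {t0, t1, t2, t4, t6, t7}, add states in Sat(¬q) with every successor in Z. Already a fixed point.
Sat(A[¬q U A[p U AF q]]) = {t0, t1, t2, t4, t6, t7}
|Sat(A[¬q U A[p U AF q]])| = |{t0, t1, t2, t4, t6, t7}| = 6.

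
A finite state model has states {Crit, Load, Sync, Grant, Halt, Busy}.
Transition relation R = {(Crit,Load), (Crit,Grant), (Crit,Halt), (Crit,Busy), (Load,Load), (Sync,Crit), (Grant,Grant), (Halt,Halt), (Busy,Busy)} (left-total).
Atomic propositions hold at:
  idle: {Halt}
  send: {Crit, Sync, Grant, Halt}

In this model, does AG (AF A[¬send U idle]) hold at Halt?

Sat(¬send) = {Load, Busy}
A[¬send U idle]: least fixpoint, start Z0 = Sat(idle) = {Halt}, add states in Sat(¬send) with every successor in Z. Already a fixed point.
Sat(A[¬send U idle]) = {Halt}
AF A[¬send U idle]: least fixpoint, start Z0 = {Halt}, add states with every successor in Z. Already a fixed point.
Sat(AF A[¬send U idle]) = {Halt}
AG (AF A[¬send U idle]): greatest fixpoint, start Z0 = {Halt}, keep only states in Sat with every successor in Z. Already a fixed point.
Sat(AG (AF A[¬send U idle])) = {Halt}
Halt ∈ Sat(AG (AF A[¬send U idle])) = {Halt}, so the formula holds at Halt.

Yes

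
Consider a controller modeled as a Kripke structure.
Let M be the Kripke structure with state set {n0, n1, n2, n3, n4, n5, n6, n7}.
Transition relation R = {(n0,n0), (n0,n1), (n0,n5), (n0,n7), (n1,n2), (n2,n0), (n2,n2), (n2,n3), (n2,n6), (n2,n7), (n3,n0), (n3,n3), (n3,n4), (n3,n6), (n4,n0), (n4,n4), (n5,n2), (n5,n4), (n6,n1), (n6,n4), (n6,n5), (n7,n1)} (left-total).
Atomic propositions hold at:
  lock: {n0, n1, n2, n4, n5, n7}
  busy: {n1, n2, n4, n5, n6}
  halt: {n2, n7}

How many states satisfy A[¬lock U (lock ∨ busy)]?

7

Sat(¬lock) = {n3, n6}
Sat(lock ∨ busy) = {n0, n1, n2, n4, n5, n6, n7}
A[¬lock U (lock ∨ busy)]: least fixpoint, start Z0 = Sat((lock ∨ busy)) = {n0, n1, n2, n4, n5, n6, n7}, add states in Sat(¬lock) with every successor in Z. Already a fixed point.
Sat(A[¬lock U (lock ∨ busy)]) = {n0, n1, n2, n4, n5, n6, n7}
|Sat(A[¬lock U (lock ∨ busy)])| = |{n0, n1, n2, n4, n5, n6, n7}| = 7.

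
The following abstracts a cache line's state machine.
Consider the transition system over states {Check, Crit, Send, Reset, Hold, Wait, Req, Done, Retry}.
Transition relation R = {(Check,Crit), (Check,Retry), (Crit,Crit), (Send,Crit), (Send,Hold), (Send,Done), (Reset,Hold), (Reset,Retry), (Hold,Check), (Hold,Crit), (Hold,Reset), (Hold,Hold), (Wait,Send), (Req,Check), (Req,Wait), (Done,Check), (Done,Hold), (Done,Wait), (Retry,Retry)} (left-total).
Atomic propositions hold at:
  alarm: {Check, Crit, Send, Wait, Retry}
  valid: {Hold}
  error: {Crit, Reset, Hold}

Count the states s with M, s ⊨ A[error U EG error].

EG error: greatest fixpoint, start Z0 = {Crit, Reset, Hold}, keep only states in Sat with some successor in Z. Already a fixed point.
Sat(EG error) = {Crit, Reset, Hold}
A[error U EG error]: least fixpoint, start Z0 = Sat(EG error) = {Crit, Reset, Hold}, add states in Sat(error) with every successor in Z. Already a fixed point.
Sat(A[error U EG error]) = {Crit, Reset, Hold}
|Sat(A[error U EG error])| = |{Crit, Reset, Hold}| = 3.

3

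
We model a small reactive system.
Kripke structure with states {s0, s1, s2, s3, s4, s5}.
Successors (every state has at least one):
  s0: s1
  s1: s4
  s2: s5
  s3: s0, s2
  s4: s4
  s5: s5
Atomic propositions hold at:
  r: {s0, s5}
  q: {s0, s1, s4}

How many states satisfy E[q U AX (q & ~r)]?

Sat(~r) = {s1, s2, s3, s4}
Sat(q & ~r) = {s1, s4}
Sat(AX (q & ~r)) = {s : every successor in {s1, s4}} = {s0, s1, s4}
E[q U AX (q & ~r)]: least fixpoint, start Z0 = Sat(AX (q & ~r)) = {s0, s1, s4}, add states in Sat(q) with some successor in Z. Already a fixed point.
Sat(E[q U AX (q & ~r)]) = {s0, s1, s4}
|Sat(E[q U AX (q & ~r)])| = |{s0, s1, s4}| = 3.

3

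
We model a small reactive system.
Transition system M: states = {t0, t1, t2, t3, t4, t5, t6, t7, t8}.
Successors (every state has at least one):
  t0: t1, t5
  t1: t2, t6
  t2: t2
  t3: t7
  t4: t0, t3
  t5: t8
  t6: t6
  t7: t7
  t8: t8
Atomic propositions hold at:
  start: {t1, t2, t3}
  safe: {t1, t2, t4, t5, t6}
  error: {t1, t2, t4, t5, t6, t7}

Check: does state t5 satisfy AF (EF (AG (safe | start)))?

Sat(safe | start) = {t1, t2, t3, t4, t5, t6}
AG (safe | start): greatest fixpoint, start Z0 = {t1, t2, t3, t4, t5, t6}, keep only states in Sat with every successor in Z. Z1 = {t1, t2, t6}; fixed.
Sat(AG (safe | start)) = {t1, t2, t6}
EF (AG (safe | start)): least fixpoint, start Z0 = {t1, t2, t6}, add states with some successor in Z. Z1 = {t0, t1, t2, t6}; Z2 = {t0, t1, t2, t4, t6}; fixed.
Sat(EF (AG (safe | start))) = {t0, t1, t2, t4, t6}
AF (EF (AG (safe | start))): least fixpoint, start Z0 = {t0, t1, t2, t4, t6}, add states with every successor in Z. Already a fixed point.
Sat(AF (EF (AG (safe | start)))) = {t0, t1, t2, t4, t6}
t5 ∉ Sat(AF (EF (AG (safe | start)))) = {t0, t1, t2, t4, t6}, so the formula does not hold at t5.

No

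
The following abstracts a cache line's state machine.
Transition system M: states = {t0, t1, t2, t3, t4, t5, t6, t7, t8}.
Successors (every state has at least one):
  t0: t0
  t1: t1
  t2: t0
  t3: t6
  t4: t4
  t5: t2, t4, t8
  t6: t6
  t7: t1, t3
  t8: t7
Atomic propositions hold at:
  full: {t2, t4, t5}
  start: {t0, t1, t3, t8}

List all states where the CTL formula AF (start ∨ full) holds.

Sat(start ∨ full) = {t0, t1, t2, t3, t4, t5, t8}
AF (start ∨ full): least fixpoint, start Z0 = {t0, t1, t2, t3, t4, t5, t8}, add states with every successor in Z. Z1 = {t0, t1, t2, t3, t4, t5, t7, t8}; fixed.
Sat(AF (start ∨ full)) = {t0, t1, t2, t3, t4, t5, t7, t8}

{t0, t1, t2, t3, t4, t5, t7, t8}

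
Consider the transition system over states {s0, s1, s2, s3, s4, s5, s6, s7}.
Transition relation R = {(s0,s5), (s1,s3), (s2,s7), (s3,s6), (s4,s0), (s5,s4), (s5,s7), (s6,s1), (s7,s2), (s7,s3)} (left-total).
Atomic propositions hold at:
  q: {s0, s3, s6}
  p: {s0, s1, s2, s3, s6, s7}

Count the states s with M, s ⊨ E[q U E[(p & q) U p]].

6

Sat(p & q) = {s0, s3, s6}
E[(p & q) U p]: least fixpoint, start Z0 = Sat(p) = {s0, s1, s2, s3, s6, s7}, add states in Sat(p & q) with some successor in Z. Already a fixed point.
Sat(E[(p & q) U p]) = {s0, s1, s2, s3, s6, s7}
E[q U E[(p & q) U p]]: least fixpoint, start Z0 = Sat(E[(p & q) U p]) = {s0, s1, s2, s3, s6, s7}, add states in Sat(q) with some successor in Z. Already a fixed point.
Sat(E[q U E[(p & q) U p]]) = {s0, s1, s2, s3, s6, s7}
|Sat(E[q U E[(p & q) U p]])| = |{s0, s1, s2, s3, s6, s7}| = 6.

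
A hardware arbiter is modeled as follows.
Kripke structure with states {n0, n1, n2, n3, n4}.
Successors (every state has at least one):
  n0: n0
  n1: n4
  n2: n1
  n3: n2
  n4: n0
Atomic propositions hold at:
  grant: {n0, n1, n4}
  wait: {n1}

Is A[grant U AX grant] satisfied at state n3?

Sat(AX grant) = {s : every successor in {n0, n1, n4}} = {n0, n1, n2, n4}
A[grant U AX grant]: least fixpoint, start Z0 = Sat(AX grant) = {n0, n1, n2, n4}, add states in Sat(grant) with every successor in Z. Already a fixed point.
Sat(A[grant U AX grant]) = {n0, n1, n2, n4}
n3 ∉ Sat(A[grant U AX grant]) = {n0, n1, n2, n4}, so the formula does not hold at n3.

No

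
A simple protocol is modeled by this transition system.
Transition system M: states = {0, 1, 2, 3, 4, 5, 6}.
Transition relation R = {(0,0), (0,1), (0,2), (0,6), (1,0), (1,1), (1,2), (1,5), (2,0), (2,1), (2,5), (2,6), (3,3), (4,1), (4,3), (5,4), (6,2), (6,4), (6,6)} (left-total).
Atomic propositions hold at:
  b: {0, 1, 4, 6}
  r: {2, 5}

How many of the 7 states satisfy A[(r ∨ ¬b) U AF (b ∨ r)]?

6

Sat(¬b) = {2, 3, 5}
Sat(r ∨ ¬b) = {2, 3, 5}
Sat(b ∨ r) = {0, 1, 2, 4, 5, 6}
AF (b ∨ r): least fixpoint, start Z0 = {0, 1, 2, 4, 5, 6}, add states with every successor in Z. Already a fixed point.
Sat(AF (b ∨ r)) = {0, 1, 2, 4, 5, 6}
A[(r ∨ ¬b) U AF (b ∨ r)]: least fixpoint, start Z0 = Sat(AF (b ∨ r)) = {0, 1, 2, 4, 5, 6}, add states in Sat(r ∨ ¬b) with every successor in Z. Already a fixed point.
Sat(A[(r ∨ ¬b) U AF (b ∨ r)]) = {0, 1, 2, 4, 5, 6}
|Sat(A[(r ∨ ¬b) U AF (b ∨ r)])| = |{0, 1, 2, 4, 5, 6}| = 6.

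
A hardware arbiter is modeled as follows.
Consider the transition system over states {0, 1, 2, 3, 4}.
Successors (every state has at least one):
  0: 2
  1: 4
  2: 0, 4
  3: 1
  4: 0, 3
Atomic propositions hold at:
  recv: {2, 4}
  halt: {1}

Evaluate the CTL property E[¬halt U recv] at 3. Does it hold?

No

Sat(¬halt) = {0, 2, 3, 4}
E[¬halt U recv]: least fixpoint, start Z0 = Sat(recv) = {2, 4}, add states in Sat(¬halt) with some successor in Z. Z1 = {0, 2, 4}; fixed.
Sat(E[¬halt U recv]) = {0, 2, 4}
3 ∉ Sat(E[¬halt U recv]) = {0, 2, 4}, so the formula does not hold at 3.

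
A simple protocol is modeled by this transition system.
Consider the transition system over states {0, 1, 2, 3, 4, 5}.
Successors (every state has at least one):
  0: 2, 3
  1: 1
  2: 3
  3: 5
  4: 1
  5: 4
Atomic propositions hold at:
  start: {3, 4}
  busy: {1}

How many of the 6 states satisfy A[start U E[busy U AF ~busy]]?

5

Sat(~busy) = {0, 2, 3, 4, 5}
AF ~busy: least fixpoint, start Z0 = {0, 2, 3, 4, 5}, add states with every successor in Z. Already a fixed point.
Sat(AF ~busy) = {0, 2, 3, 4, 5}
E[busy U AF ~busy]: least fixpoint, start Z0 = Sat(AF ~busy) = {0, 2, 3, 4, 5}, add states in Sat(busy) with some successor in Z. Already a fixed point.
Sat(E[busy U AF ~busy]) = {0, 2, 3, 4, 5}
A[start U E[busy U AF ~busy]]: least fixpoint, start Z0 = Sat(E[busy U AF ~busy]) = {0, 2, 3, 4, 5}, add states in Sat(start) with every successor in Z. Already a fixed point.
Sat(A[start U E[busy U AF ~busy]]) = {0, 2, 3, 4, 5}
|Sat(A[start U E[busy U AF ~busy]])| = |{0, 2, 3, 4, 5}| = 5.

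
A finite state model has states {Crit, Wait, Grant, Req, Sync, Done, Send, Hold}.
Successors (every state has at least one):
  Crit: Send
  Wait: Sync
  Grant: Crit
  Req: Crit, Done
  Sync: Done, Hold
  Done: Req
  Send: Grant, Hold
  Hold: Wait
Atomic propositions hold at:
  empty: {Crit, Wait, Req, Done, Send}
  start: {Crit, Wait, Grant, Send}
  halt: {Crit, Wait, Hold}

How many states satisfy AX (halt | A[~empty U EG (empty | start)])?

7

Sat(~empty) = {Grant, Sync, Hold}
Sat(empty | start) = {Crit, Wait, Grant, Req, Done, Send}
EG (empty | start): greatest fixpoint, start Z0 = {Crit, Wait, Grant, Req, Done, Send}, keep only states in Sat with some successor in Z. Z1 = {Crit, Grant, Req, Done, Send}; fixed.
Sat(EG (empty | start)) = {Crit, Grant, Req, Done, Send}
A[~empty U EG (empty | start)]: least fixpoint, start Z0 = Sat(EG (empty | start)) = {Crit, Grant, Req, Done, Send}, add states in Sat(~empty) with every successor in Z. Already a fixed point.
Sat(A[~empty U EG (empty | start)]) = {Crit, Grant, Req, Done, Send}
Sat(halt | A[~empty U EG (empty | start)]) = {Crit, Wait, Grant, Req, Done, Send, Hold}
Sat(AX (halt | A[~empty U EG (empty | start)])) = {s : every successor in {Crit, Wait, Grant, Req, Done, Send, Hold}} = {Crit, Grant, Req, Sync, Done, Send, Hold}
|Sat(AX (halt | A[~empty U EG (empty | start)]))| = |{Crit, Grant, Req, Sync, Done, Send, Hold}| = 7.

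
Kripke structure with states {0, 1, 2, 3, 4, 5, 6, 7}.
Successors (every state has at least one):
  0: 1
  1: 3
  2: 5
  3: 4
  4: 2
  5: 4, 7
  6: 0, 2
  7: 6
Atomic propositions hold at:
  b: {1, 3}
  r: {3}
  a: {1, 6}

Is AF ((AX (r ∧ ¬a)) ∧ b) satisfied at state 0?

Yes

Sat(¬a) = {0, 2, 3, 4, 5, 7}
Sat(r ∧ ¬a) = {3}
Sat(AX (r ∧ ¬a)) = {s : every successor in {3}} = {1}
Sat((AX (r ∧ ¬a)) ∧ b) = {1}
AF ((AX (r ∧ ¬a)) ∧ b): least fixpoint, start Z0 = {1}, add states with every successor in Z. Z1 = {0, 1}; fixed.
Sat(AF ((AX (r ∧ ¬a)) ∧ b)) = {0, 1}
0 ∈ Sat(AF ((AX (r ∧ ¬a)) ∧ b)) = {0, 1}, so the formula holds at 0.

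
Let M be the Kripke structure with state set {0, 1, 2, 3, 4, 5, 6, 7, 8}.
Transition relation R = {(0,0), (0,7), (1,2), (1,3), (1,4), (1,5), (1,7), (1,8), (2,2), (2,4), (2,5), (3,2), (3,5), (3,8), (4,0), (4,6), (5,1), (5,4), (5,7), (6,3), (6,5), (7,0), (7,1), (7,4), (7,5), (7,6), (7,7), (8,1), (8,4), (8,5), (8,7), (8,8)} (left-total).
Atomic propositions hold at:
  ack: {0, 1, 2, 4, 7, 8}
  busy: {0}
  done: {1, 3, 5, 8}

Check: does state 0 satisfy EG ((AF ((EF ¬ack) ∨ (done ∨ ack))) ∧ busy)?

Sat(¬ack) = {3, 5, 6}
EF ¬ack: least fixpoint, start Z0 = {3, 5, 6}, add states with some successor in Z. Z1 = {1, 2, 3, 4, 5, 6, 7, 8}; Z2 = {0, 1, 2, 3, 4, 5, 6, 7, 8}; fixed.
Sat(EF ¬ack) = {0, 1, 2, 3, 4, 5, 6, 7, 8}
Sat(done ∨ ack) = {0, 1, 2, 3, 4, 5, 7, 8}
Sat((EF ¬ack) ∨ (done ∨ ack)) = {0, 1, 2, 3, 4, 5, 6, 7, 8}
AF ((EF ¬ack) ∨ (done ∨ ack)): least fixpoint, start Z0 = {0, 1, 2, 3, 4, 5, 6, 7, 8}, add states with every successor in Z. Already a fixed point.
Sat(AF ((EF ¬ack) ∨ (done ∨ ack))) = {0, 1, 2, 3, 4, 5, 6, 7, 8}
Sat((AF ((EF ¬ack) ∨ (done ∨ ack))) ∧ busy) = {0}
EG ((AF ((EF ¬ack) ∨ (done ∨ ack))) ∧ busy): greatest fixpoint, start Z0 = {0}, keep only states in Sat with some successor in Z. Already a fixed point.
Sat(EG ((AF ((EF ¬ack) ∨ (done ∨ ack))) ∧ busy)) = {0}
0 ∈ Sat(EG ((AF ((EF ¬ack) ∨ (done ∨ ack))) ∧ busy)) = {0}, so the formula holds at 0.

Yes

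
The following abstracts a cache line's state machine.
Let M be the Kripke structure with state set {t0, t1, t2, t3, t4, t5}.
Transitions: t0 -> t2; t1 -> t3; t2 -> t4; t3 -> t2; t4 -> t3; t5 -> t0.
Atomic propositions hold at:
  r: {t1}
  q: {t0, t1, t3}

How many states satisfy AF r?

1

AF r: least fixpoint, start Z0 = {t1}, add states with every successor in Z. Already a fixed point.
Sat(AF r) = {t1}
|Sat(AF r)| = |{t1}| = 1.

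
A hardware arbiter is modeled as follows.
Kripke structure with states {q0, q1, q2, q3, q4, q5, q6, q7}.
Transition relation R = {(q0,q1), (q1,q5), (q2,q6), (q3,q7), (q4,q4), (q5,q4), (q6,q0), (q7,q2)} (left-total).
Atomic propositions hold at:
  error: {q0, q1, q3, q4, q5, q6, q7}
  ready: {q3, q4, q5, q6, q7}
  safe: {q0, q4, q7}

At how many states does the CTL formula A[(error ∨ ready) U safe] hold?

7

Sat(error ∨ ready) = {q0, q1, q3, q4, q5, q6, q7}
A[(error ∨ ready) U safe]: least fixpoint, start Z0 = Sat(safe) = {q0, q4, q7}, add states in Sat(error ∨ ready) with every successor in Z. Z1 = {q0, q3, q4, q5, q6, q7}; Z2 = {q0, q1, q3, q4, q5, q6, q7}; fixed.
Sat(A[(error ∨ ready) U safe]) = {q0, q1, q3, q4, q5, q6, q7}
|Sat(A[(error ∨ ready) U safe])| = |{q0, q1, q3, q4, q5, q6, q7}| = 7.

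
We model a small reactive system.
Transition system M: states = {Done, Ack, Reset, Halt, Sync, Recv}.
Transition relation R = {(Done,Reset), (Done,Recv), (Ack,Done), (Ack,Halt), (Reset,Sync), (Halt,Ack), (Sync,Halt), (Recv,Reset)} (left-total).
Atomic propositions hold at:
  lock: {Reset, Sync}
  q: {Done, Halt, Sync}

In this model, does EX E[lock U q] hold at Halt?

No

E[lock U q]: least fixpoint, start Z0 = Sat(q) = {Done, Halt, Sync}, add states in Sat(lock) with some successor in Z. Z1 = {Done, Reset, Halt, Sync}; fixed.
Sat(E[lock U q]) = {Done, Reset, Halt, Sync}
Sat(EX E[lock U q]) = {s : some successor in {Done, Reset, Halt, Sync}} = {Done, Ack, Reset, Sync, Recv}
Halt ∉ Sat(EX E[lock U q]) = {Done, Ack, Reset, Sync, Recv}, so the formula does not hold at Halt.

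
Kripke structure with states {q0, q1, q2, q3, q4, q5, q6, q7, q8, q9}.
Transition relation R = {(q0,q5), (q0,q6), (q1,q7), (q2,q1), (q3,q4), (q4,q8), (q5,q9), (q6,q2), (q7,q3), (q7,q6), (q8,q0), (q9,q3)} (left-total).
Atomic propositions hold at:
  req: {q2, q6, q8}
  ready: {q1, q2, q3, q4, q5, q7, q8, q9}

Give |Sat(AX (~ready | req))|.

3

Sat(~ready) = {q0, q6}
Sat(~ready | req) = {q0, q2, q6, q8}
Sat(AX (~ready | req)) = {s : every successor in {q0, q2, q6, q8}} = {q4, q6, q8}
|Sat(AX (~ready | req))| = |{q4, q6, q8}| = 3.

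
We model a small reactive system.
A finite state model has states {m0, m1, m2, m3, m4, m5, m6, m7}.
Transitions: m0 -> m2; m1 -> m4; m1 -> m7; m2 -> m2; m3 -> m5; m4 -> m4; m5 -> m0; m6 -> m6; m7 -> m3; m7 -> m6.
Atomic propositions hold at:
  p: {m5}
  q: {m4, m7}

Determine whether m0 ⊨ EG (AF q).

AF q: least fixpoint, start Z0 = {m4, m7}, add states with every successor in Z. Z1 = {m1, m4, m7}; fixed.
Sat(AF q) = {m1, m4, m7}
EG (AF q): greatest fixpoint, start Z0 = {m1, m4, m7}, keep only states in Sat with some successor in Z. Z1 = {m1, m4}; fixed.
Sat(EG (AF q)) = {m1, m4}
m0 ∉ Sat(EG (AF q)) = {m1, m4}, so the formula does not hold at m0.

No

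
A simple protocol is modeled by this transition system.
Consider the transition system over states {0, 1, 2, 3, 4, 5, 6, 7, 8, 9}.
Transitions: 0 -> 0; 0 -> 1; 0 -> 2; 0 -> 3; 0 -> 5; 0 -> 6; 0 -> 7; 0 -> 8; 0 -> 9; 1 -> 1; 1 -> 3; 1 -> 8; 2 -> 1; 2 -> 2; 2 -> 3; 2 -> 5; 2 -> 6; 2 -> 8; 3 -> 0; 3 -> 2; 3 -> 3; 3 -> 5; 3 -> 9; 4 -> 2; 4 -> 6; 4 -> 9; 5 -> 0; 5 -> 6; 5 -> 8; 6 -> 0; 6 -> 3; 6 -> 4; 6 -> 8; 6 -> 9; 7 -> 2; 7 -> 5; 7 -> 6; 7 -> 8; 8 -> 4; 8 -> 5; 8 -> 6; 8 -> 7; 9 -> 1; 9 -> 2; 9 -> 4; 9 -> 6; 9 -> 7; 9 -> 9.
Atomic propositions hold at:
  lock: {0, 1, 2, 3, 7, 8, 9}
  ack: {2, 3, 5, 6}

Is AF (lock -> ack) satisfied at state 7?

No

Sat(lock -> ack) = {2, 3, 4, 5, 6}
AF (lock -> ack): least fixpoint, start Z0 = {2, 3, 4, 5, 6}, add states with every successor in Z. Already a fixed point.
Sat(AF (lock -> ack)) = {2, 3, 4, 5, 6}
7 ∉ Sat(AF (lock -> ack)) = {2, 3, 4, 5, 6}, so the formula does not hold at 7.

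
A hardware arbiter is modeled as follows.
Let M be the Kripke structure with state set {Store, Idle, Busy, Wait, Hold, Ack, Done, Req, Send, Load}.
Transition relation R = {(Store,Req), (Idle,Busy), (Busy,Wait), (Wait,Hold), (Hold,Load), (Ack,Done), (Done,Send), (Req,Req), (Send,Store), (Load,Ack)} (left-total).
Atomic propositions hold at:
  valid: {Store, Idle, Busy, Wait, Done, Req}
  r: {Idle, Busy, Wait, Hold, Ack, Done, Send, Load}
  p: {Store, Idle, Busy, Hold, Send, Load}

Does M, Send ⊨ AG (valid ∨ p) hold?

Sat(valid ∨ p) = {Store, Idle, Busy, Wait, Hold, Done, Req, Send, Load}
AG (valid ∨ p): greatest fixpoint, start Z0 = {Store, Idle, Busy, Wait, Hold, Done, Req, Send, Load}, keep only states in Sat with every successor in Z. Z1 = {Store, Idle, Busy, Wait, Hold, Done, Req, Send}; Z2 = {Store, Idle, Busy, Wait, Done, Req, Send}; Z3 = {Store, Idle, Busy, Done, Req, Send}; Z4 = {Store, Idle, Done, Req, Send}; Z5 = {Store, Done, Req, Send}; fixed.
Sat(AG (valid ∨ p)) = {Store, Done, Req, Send}
Send ∈ Sat(AG (valid ∨ p)) = {Store, Done, Req, Send}, so the formula holds at Send.

Yes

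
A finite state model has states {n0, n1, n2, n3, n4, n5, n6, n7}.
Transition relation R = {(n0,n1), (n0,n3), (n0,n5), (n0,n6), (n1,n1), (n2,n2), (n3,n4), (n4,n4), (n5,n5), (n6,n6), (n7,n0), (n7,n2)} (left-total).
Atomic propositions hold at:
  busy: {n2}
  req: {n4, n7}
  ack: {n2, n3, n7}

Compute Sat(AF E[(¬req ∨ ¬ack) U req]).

Sat(¬req) = {n0, n1, n2, n3, n5, n6}
Sat(¬ack) = {n0, n1, n4, n5, n6}
Sat(¬req ∨ ¬ack) = {n0, n1, n2, n3, n4, n5, n6}
E[(¬req ∨ ¬ack) U req]: least fixpoint, start Z0 = Sat(req) = {n4, n7}, add states in Sat(¬req ∨ ¬ack) with some successor in Z. Z1 = {n3, n4, n7}; Z2 = {n0, n3, n4, n7}; fixed.
Sat(E[(¬req ∨ ¬ack) U req]) = {n0, n3, n4, n7}
AF E[(¬req ∨ ¬ack) U req]: least fixpoint, start Z0 = {n0, n3, n4, n7}, add states with every successor in Z. Already a fixed point.
Sat(AF E[(¬req ∨ ¬ack) U req]) = {n0, n3, n4, n7}

{n0, n3, n4, n7}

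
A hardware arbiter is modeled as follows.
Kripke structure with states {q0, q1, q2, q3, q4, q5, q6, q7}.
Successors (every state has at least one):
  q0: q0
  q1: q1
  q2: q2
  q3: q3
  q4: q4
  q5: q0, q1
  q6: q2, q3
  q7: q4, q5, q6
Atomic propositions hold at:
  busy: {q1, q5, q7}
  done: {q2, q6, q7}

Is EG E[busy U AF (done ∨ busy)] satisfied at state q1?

Yes

Sat(done ∨ busy) = {q1, q2, q5, q6, q7}
AF (done ∨ busy): least fixpoint, start Z0 = {q1, q2, q5, q6, q7}, add states with every successor in Z. Already a fixed point.
Sat(AF (done ∨ busy)) = {q1, q2, q5, q6, q7}
E[busy U AF (done ∨ busy)]: least fixpoint, start Z0 = Sat(AF (done ∨ busy)) = {q1, q2, q5, q6, q7}, add states in Sat(busy) with some successor in Z. Already a fixed point.
Sat(E[busy U AF (done ∨ busy)]) = {q1, q2, q5, q6, q7}
EG E[busy U AF (done ∨ busy)]: greatest fixpoint, start Z0 = {q1, q2, q5, q6, q7}, keep only states in Sat with some successor in Z. Already a fixed point.
Sat(EG E[busy U AF (done ∨ busy)]) = {q1, q2, q5, q6, q7}
q1 ∈ Sat(EG E[busy U AF (done ∨ busy)]) = {q1, q2, q5, q6, q7}, so the formula holds at q1.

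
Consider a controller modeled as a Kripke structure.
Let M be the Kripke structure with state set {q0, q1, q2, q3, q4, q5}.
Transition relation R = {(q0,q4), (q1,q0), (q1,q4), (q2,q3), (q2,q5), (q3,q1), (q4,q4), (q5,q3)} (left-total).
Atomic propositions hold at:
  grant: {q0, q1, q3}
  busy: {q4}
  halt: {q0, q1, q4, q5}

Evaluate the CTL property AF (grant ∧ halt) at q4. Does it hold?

Sat(grant ∧ halt) = {q0, q1}
AF (grant ∧ halt): least fixpoint, start Z0 = {q0, q1}, add states with every successor in Z. Z1 = {q0, q1, q3}; Z2 = {q0, q1, q3, q5}; Z3 = {q0, q1, q2, q3, q5}; fixed.
Sat(AF (grant ∧ halt)) = {q0, q1, q2, q3, q5}
q4 ∉ Sat(AF (grant ∧ halt)) = {q0, q1, q2, q3, q5}, so the formula does not hold at q4.

No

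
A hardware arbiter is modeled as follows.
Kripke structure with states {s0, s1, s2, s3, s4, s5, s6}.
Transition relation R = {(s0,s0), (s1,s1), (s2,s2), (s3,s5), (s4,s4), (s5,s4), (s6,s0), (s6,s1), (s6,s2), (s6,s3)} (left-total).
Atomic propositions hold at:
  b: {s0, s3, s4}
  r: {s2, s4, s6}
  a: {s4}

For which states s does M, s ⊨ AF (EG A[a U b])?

{s0, s3, s4, s5}

A[a U b]: least fixpoint, start Z0 = Sat(b) = {s0, s3, s4}, add states in Sat(a) with every successor in Z. Already a fixed point.
Sat(A[a U b]) = {s0, s3, s4}
EG A[a U b]: greatest fixpoint, start Z0 = {s0, s3, s4}, keep only states in Sat with some successor in Z. Z1 = {s0, s4}; fixed.
Sat(EG A[a U b]) = {s0, s4}
AF (EG A[a U b]): least fixpoint, start Z0 = {s0, s4}, add states with every successor in Z. Z1 = {s0, s4, s5}; Z2 = {s0, s3, s4, s5}; fixed.
Sat(AF (EG A[a U b])) = {s0, s3, s4, s5}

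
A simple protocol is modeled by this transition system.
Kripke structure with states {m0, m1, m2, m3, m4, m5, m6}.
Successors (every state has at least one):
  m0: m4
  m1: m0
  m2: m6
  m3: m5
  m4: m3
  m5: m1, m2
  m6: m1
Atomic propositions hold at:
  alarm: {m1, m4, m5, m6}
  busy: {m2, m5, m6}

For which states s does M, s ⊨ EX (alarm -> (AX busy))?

Sat(AX busy) = {s : every successor in {m2, m5, m6}} = {m2, m3}
Sat(alarm -> (AX busy)) = {m0, m2, m3}
Sat(EX (alarm -> (AX busy))) = {s : some successor in {m0, m2, m3}} = {m1, m4, m5}

{m1, m4, m5}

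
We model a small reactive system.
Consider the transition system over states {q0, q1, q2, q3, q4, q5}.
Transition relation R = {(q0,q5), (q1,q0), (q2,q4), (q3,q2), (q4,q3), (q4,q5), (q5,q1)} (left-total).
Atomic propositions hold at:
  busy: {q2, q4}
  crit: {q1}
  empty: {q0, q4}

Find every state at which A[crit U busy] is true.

A[crit U busy]: least fixpoint, start Z0 = Sat(busy) = {q2, q4}, add states in Sat(crit) with every successor in Z. Already a fixed point.
Sat(A[crit U busy]) = {q2, q4}

{q2, q4}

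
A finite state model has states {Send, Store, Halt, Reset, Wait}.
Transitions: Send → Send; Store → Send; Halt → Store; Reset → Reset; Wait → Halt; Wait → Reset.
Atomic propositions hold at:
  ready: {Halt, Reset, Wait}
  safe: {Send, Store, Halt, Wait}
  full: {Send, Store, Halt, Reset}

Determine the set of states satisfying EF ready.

{Halt, Reset, Wait}

EF ready: least fixpoint, start Z0 = {Halt, Reset, Wait}, add states with some successor in Z. Already a fixed point.
Sat(EF ready) = {Halt, Reset, Wait}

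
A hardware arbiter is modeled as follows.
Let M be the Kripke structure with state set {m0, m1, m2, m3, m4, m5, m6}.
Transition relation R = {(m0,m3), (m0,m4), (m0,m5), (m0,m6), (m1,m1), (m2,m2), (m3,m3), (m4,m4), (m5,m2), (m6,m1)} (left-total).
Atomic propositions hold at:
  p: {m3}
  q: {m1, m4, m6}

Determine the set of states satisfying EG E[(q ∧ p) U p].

Sat(q ∧ p) = ∅
E[(q ∧ p) U p]: least fixpoint, start Z0 = Sat(p) = {m3}, add states in Sat(q ∧ p) with some successor in Z. Already a fixed point.
Sat(E[(q ∧ p) U p]) = {m3}
EG E[(q ∧ p) U p]: greatest fixpoint, start Z0 = {m3}, keep only states in Sat with some successor in Z. Already a fixed point.
Sat(EG E[(q ∧ p) U p]) = {m3}

{m3}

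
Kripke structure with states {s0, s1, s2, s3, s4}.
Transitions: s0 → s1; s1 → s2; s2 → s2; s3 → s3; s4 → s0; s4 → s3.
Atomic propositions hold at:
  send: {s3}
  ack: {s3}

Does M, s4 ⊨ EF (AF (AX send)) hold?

Sat(AX send) = {s : every successor in {s3}} = {s3}
AF (AX send): least fixpoint, start Z0 = {s3}, add states with every successor in Z. Already a fixed point.
Sat(AF (AX send)) = {s3}
EF (AF (AX send)): least fixpoint, start Z0 = {s3}, add states with some successor in Z. Z1 = {s3, s4}; fixed.
Sat(EF (AF (AX send))) = {s3, s4}
s4 ∈ Sat(EF (AF (AX send))) = {s3, s4}, so the formula holds at s4.

Yes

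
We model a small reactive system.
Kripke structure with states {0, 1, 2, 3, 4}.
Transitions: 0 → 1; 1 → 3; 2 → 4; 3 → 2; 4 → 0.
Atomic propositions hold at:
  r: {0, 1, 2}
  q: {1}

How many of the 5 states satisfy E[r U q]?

2

E[r U q]: least fixpoint, start Z0 = Sat(q) = {1}, add states in Sat(r) with some successor in Z. Z1 = {0, 1}; fixed.
Sat(E[r U q]) = {0, 1}
|Sat(E[r U q])| = |{0, 1}| = 2.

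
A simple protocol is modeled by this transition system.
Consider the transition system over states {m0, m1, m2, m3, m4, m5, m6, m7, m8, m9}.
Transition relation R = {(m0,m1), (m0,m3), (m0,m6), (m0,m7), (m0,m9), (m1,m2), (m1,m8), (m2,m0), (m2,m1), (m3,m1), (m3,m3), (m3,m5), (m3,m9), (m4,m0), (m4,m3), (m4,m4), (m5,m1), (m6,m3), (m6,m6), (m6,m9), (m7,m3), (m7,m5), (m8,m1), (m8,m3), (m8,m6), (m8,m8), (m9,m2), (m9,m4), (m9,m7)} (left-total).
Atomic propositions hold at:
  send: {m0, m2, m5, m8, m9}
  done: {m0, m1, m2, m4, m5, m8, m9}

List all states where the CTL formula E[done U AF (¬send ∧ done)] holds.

Sat(¬send) = {m1, m3, m4, m6, m7}
Sat(¬send ∧ done) = {m1, m4}
AF (¬send ∧ done): least fixpoint, start Z0 = {m1, m4}, add states with every successor in Z. Z1 = {m1, m4, m5}; fixed.
Sat(AF (¬send ∧ done)) = {m1, m4, m5}
E[done U AF (¬send ∧ done)]: least fixpoint, start Z0 = Sat(AF (¬send ∧ done)) = {m1, m4, m5}, add states in Sat(done) with some successor in Z. Z1 = {m0, m1, m2, m4, m5, m8, m9}; fixed.
Sat(E[done U AF (¬send ∧ done)]) = {m0, m1, m2, m4, m5, m8, m9}

{m0, m1, m2, m4, m5, m8, m9}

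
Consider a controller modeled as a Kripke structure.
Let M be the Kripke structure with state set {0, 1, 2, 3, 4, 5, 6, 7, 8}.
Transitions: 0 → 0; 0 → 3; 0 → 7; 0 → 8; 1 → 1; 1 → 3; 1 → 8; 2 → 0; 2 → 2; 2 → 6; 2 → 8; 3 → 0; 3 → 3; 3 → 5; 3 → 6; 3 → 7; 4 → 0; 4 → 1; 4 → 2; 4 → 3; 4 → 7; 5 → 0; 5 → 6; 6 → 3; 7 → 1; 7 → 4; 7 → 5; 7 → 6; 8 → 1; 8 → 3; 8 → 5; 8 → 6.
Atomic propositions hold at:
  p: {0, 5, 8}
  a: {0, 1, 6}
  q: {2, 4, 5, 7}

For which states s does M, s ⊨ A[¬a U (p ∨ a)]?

Sat(¬a) = {2, 3, 4, 5, 7, 8}
Sat(p ∨ a) = {0, 1, 5, 6, 8}
A[¬a U (p ∨ a)]: least fixpoint, start Z0 = Sat((p ∨ a)) = {0, 1, 5, 6, 8}, add states in Sat(¬a) with every successor in Z. Already a fixed point.
Sat(A[¬a U (p ∨ a)]) = {0, 1, 5, 6, 8}

{0, 1, 5, 6, 8}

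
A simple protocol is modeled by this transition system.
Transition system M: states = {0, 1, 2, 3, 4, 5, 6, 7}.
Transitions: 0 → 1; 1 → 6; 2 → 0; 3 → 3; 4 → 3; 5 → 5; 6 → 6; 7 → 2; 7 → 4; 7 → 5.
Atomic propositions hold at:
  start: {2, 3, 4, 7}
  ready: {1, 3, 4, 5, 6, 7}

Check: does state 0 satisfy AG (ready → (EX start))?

No

Sat(EX start) = {s : some successor in {2, 3, 4, 7}} = {3, 4, 7}
Sat(ready → (EX start)) = {0, 2, 3, 4, 7}
AG (ready → (EX start)): greatest fixpoint, start Z0 = {0, 2, 3, 4, 7}, keep only states in Sat with every successor in Z. Z1 = {2, 3, 4}; Z2 = {3, 4}; fixed.
Sat(AG (ready → (EX start))) = {3, 4}
0 ∉ Sat(AG (ready → (EX start))) = {3, 4}, so the formula does not hold at 0.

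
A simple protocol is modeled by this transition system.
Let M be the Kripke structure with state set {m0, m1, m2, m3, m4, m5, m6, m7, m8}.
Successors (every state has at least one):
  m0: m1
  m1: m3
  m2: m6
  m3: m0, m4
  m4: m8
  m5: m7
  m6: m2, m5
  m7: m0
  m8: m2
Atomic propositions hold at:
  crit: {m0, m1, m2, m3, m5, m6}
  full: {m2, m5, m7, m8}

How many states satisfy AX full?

Sat(AX full) = {s : every successor in {m2, m5, m7, m8}} = {m4, m5, m6, m8}
|Sat(AX full)| = |{m4, m5, m6, m8}| = 4.

4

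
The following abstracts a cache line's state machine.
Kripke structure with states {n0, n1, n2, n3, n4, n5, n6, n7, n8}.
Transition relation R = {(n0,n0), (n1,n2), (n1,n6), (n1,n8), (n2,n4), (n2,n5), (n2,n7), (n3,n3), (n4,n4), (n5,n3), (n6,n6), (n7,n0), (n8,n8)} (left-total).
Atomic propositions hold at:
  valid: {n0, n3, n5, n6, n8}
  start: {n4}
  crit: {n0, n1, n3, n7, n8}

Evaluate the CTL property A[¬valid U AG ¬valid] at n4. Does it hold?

Yes

Sat(¬valid) = {n1, n2, n4, n7}
AG ¬valid: greatest fixpoint, start Z0 = {n1, n2, n4, n7}, keep only states in Sat with every successor in Z. Z1 = {n4}; fixed.
Sat(AG ¬valid) = {n4}
A[¬valid U AG ¬valid]: least fixpoint, start Z0 = Sat(AG ¬valid) = {n4}, add states in Sat(¬valid) with every successor in Z. Already a fixed point.
Sat(A[¬valid U AG ¬valid]) = {n4}
n4 ∈ Sat(A[¬valid U AG ¬valid]) = {n4}, so the formula holds at n4.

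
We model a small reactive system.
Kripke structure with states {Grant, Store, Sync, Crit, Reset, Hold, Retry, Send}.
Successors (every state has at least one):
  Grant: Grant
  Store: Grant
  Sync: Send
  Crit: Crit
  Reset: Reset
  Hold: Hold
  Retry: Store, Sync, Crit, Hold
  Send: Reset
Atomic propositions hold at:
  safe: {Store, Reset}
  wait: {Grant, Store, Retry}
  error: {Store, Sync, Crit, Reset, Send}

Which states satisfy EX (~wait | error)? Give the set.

Sat(~wait) = {Sync, Crit, Reset, Hold, Send}
Sat(~wait | error) = {Store, Sync, Crit, Reset, Hold, Send}
Sat(EX (~wait | error)) = {s : some successor in {Store, Sync, Crit, Reset, Hold, Send}} = {Sync, Crit, Reset, Hold, Retry, Send}

{Sync, Crit, Reset, Hold, Retry, Send}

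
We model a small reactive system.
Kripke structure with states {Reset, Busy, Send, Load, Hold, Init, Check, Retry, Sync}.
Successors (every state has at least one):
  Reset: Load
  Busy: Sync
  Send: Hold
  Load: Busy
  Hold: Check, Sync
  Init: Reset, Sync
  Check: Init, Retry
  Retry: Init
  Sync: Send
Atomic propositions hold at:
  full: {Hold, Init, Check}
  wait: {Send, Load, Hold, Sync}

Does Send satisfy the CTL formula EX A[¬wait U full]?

Yes

Sat(¬wait) = {Reset, Busy, Init, Check, Retry}
A[¬wait U full]: least fixpoint, start Z0 = Sat(full) = {Hold, Init, Check}, add states in Sat(¬wait) with every successor in Z. Z1 = {Hold, Init, Check, Retry}; fixed.
Sat(A[¬wait U full]) = {Hold, Init, Check, Retry}
Sat(EX A[¬wait U full]) = {s : some successor in {Hold, Init, Check, Retry}} = {Send, Hold, Check, Retry}
Send ∈ Sat(EX A[¬wait U full]) = {Send, Hold, Check, Retry}, so the formula holds at Send.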